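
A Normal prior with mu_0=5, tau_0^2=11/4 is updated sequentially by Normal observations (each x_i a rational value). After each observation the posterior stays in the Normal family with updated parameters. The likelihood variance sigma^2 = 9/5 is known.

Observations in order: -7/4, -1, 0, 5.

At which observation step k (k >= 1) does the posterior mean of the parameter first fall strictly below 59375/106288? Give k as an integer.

k = 2

obs 1: x=-7/4 → posterior Normal(335/364, 99/91)
obs 2: x=-1 → posterior Normal(115/584, 99/146)
obs 3: x=0 → posterior Normal(115/804, 33/67)
obs 4: x=5 → posterior Normal(1215/1024, 99/256)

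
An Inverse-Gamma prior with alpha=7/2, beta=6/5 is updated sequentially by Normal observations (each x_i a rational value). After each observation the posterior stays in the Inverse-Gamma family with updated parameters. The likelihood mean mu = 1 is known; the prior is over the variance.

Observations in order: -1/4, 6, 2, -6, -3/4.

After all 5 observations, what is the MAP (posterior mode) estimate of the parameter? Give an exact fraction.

3281/560

obs 1: x=-1/4 → posterior Inverse-Gamma(4, 317/160)
obs 2: x=6 → posterior Inverse-Gamma(9/2, 2317/160)
obs 3: x=2 → posterior Inverse-Gamma(5, 2397/160)
obs 4: x=-6 → posterior Inverse-Gamma(11/2, 6317/160)
obs 5: x=-3/4 → posterior Inverse-Gamma(6, 3281/80)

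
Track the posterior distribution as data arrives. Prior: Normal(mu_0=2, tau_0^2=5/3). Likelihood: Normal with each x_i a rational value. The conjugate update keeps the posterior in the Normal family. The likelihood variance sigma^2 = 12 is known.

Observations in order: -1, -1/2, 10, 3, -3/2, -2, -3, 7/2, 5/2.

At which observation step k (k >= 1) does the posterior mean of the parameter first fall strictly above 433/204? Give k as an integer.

k = 3

obs 1: x=-1 → posterior Normal(67/41, 60/41)
obs 2: x=-1/2 → posterior Normal(129/92, 30/23)
obs 3: x=10 → posterior Normal(229/102, 20/17)
obs 4: x=3 → posterior Normal(37/16, 15/14)
obs 5: x=-3/2 → posterior Normal(2, 60/61)
obs 6: x=-2 → posterior Normal(56/33, 10/11)
obs 7: x=-3 → posterior Normal(97/71, 60/71)
obs 8: x=7/2 → posterior Normal(229/152, 15/19)
obs 9: x=5/2 → posterior Normal(127/81, 20/27)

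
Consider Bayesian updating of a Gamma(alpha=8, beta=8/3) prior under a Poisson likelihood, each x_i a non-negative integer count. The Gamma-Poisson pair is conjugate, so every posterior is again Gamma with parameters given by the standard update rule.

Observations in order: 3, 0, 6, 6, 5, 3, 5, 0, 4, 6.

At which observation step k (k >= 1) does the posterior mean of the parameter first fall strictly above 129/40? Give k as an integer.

obs 1: x=3 → posterior Gamma(11, 11/3)
obs 2: x=0 → posterior Gamma(11, 14/3)
obs 3: x=6 → posterior Gamma(17, 17/3)
obs 4: x=6 → posterior Gamma(23, 20/3)
obs 5: x=5 → posterior Gamma(28, 23/3)
obs 6: x=3 → posterior Gamma(31, 26/3)
obs 7: x=5 → posterior Gamma(36, 29/3)
obs 8: x=0 → posterior Gamma(36, 32/3)
obs 9: x=4 → posterior Gamma(40, 35/3)
obs 10: x=6 → posterior Gamma(46, 38/3)

k = 4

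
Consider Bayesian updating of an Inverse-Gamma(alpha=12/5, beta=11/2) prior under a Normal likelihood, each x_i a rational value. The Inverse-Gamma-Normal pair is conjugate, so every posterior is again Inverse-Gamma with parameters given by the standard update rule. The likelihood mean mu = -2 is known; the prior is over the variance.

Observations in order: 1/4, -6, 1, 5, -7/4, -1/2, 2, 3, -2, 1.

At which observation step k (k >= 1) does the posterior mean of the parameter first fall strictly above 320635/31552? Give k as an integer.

k = 4

obs 1: x=1/4 → posterior Inverse-Gamma(29/10, 257/32)
obs 2: x=-6 → posterior Inverse-Gamma(17/5, 513/32)
obs 3: x=1 → posterior Inverse-Gamma(39/10, 657/32)
obs 4: x=5 → posterior Inverse-Gamma(22/5, 1441/32)
obs 5: x=-7/4 → posterior Inverse-Gamma(49/10, 721/16)
obs 6: x=-1/2 → posterior Inverse-Gamma(27/5, 739/16)
obs 7: x=2 → posterior Inverse-Gamma(59/10, 867/16)
obs 8: x=3 → posterior Inverse-Gamma(32/5, 1067/16)
obs 9: x=-2 → posterior Inverse-Gamma(69/10, 1067/16)
obs 10: x=1 → posterior Inverse-Gamma(37/5, 1139/16)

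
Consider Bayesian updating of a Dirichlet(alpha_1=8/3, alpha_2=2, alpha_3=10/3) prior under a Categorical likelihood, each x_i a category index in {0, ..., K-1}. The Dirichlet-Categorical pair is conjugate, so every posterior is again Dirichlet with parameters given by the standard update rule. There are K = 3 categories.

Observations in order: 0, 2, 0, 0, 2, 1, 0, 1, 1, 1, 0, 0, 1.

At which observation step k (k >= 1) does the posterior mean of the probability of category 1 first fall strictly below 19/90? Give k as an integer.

obs 1: x=0 → posterior Dirichlet(11/3, 2, 10/3)
obs 2: x=2 → posterior Dirichlet(11/3, 2, 13/3)
obs 3: x=0 → posterior Dirichlet(14/3, 2, 13/3)
obs 4: x=0 → posterior Dirichlet(17/3, 2, 13/3)
obs 5: x=2 → posterior Dirichlet(17/3, 2, 16/3)
obs 6: x=1 → posterior Dirichlet(17/3, 3, 16/3)
obs 7: x=0 → posterior Dirichlet(20/3, 3, 16/3)
obs 8: x=1 → posterior Dirichlet(20/3, 4, 16/3)
obs 9: x=1 → posterior Dirichlet(20/3, 5, 16/3)
obs 10: x=1 → posterior Dirichlet(20/3, 6, 16/3)
obs 11: x=0 → posterior Dirichlet(23/3, 6, 16/3)
obs 12: x=0 → posterior Dirichlet(26/3, 6, 16/3)
obs 13: x=1 → posterior Dirichlet(26/3, 7, 16/3)

k = 2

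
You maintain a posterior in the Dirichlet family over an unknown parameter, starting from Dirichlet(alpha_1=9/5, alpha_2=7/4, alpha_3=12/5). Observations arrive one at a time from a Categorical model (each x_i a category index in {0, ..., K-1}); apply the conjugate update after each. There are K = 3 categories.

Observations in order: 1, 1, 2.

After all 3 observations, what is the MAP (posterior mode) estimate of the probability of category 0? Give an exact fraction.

16/119

obs 1: x=1 → posterior Dirichlet(9/5, 11/4, 12/5)
obs 2: x=1 → posterior Dirichlet(9/5, 15/4, 12/5)
obs 3: x=2 → posterior Dirichlet(9/5, 15/4, 17/5)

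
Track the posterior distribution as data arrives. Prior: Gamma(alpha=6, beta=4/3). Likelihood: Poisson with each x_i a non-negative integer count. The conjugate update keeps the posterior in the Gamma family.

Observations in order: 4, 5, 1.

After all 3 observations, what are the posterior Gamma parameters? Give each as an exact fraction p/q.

alpha=16, beta=13/3

obs 1: x=4 → posterior Gamma(10, 7/3)
obs 2: x=5 → posterior Gamma(15, 10/3)
obs 3: x=1 → posterior Gamma(16, 13/3)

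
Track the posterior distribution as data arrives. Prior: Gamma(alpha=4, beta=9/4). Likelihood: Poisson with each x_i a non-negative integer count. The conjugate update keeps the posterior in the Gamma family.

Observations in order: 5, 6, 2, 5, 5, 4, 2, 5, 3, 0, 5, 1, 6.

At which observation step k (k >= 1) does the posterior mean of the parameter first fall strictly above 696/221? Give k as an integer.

k = 2

obs 1: x=5 → posterior Gamma(9, 13/4)
obs 2: x=6 → posterior Gamma(15, 17/4)
obs 3: x=2 → posterior Gamma(17, 21/4)
obs 4: x=5 → posterior Gamma(22, 25/4)
obs 5: x=5 → posterior Gamma(27, 29/4)
obs 6: x=4 → posterior Gamma(31, 33/4)
obs 7: x=2 → posterior Gamma(33, 37/4)
obs 8: x=5 → posterior Gamma(38, 41/4)
obs 9: x=3 → posterior Gamma(41, 45/4)
obs 10: x=0 → posterior Gamma(41, 49/4)
obs 11: x=5 → posterior Gamma(46, 53/4)
obs 12: x=1 → posterior Gamma(47, 57/4)
obs 13: x=6 → posterior Gamma(53, 61/4)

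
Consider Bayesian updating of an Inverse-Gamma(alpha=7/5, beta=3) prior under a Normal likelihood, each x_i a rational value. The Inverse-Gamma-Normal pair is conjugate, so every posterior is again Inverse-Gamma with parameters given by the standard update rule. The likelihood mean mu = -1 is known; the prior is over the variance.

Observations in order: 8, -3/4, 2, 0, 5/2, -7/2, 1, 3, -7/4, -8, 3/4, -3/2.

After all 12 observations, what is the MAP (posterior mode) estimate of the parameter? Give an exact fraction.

obs 1: x=8 → posterior Inverse-Gamma(19/10, 87/2)
obs 2: x=-3/4 → posterior Inverse-Gamma(12/5, 1393/32)
obs 3: x=2 → posterior Inverse-Gamma(29/10, 1537/32)
obs 4: x=0 → posterior Inverse-Gamma(17/5, 1553/32)
obs 5: x=5/2 → posterior Inverse-Gamma(39/10, 1749/32)
obs 6: x=-7/2 → posterior Inverse-Gamma(22/5, 1849/32)
obs 7: x=1 → posterior Inverse-Gamma(49/10, 1913/32)
obs 8: x=3 → posterior Inverse-Gamma(27/5, 2169/32)
obs 9: x=-7/4 → posterior Inverse-Gamma(59/10, 1089/16)
obs 10: x=-8 → posterior Inverse-Gamma(32/5, 1481/16)
obs 11: x=3/4 → posterior Inverse-Gamma(69/10, 3011/32)
obs 12: x=-3/2 → posterior Inverse-Gamma(37/5, 3015/32)

5025/448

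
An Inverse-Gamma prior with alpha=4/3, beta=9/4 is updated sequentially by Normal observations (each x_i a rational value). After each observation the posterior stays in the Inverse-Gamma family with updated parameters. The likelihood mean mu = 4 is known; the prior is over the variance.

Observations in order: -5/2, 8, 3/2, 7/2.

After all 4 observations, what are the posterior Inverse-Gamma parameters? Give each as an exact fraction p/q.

alpha=10/3, beta=277/8

obs 1: x=-5/2 → posterior Inverse-Gamma(11/6, 187/8)
obs 2: x=8 → posterior Inverse-Gamma(7/3, 251/8)
obs 3: x=3/2 → posterior Inverse-Gamma(17/6, 69/2)
obs 4: x=7/2 → posterior Inverse-Gamma(10/3, 277/8)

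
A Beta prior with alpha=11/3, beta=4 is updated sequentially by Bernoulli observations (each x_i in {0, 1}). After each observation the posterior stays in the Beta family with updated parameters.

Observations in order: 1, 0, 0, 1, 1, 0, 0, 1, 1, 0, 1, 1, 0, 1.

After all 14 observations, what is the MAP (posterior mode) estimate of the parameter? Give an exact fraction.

32/59

obs 1: x=1 → posterior Beta(14/3, 4)
obs 2: x=0 → posterior Beta(14/3, 5)
obs 3: x=0 → posterior Beta(14/3, 6)
obs 4: x=1 → posterior Beta(17/3, 6)
obs 5: x=1 → posterior Beta(20/3, 6)
obs 6: x=0 → posterior Beta(20/3, 7)
obs 7: x=0 → posterior Beta(20/3, 8)
obs 8: x=1 → posterior Beta(23/3, 8)
obs 9: x=1 → posterior Beta(26/3, 8)
obs 10: x=0 → posterior Beta(26/3, 9)
obs 11: x=1 → posterior Beta(29/3, 9)
obs 12: x=1 → posterior Beta(32/3, 9)
obs 13: x=0 → posterior Beta(32/3, 10)
obs 14: x=1 → posterior Beta(35/3, 10)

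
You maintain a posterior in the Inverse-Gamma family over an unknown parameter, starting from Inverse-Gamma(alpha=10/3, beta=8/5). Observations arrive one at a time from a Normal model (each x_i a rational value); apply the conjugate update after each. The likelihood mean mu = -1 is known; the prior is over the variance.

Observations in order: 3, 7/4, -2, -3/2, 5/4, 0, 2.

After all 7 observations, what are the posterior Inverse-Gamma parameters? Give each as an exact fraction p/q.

alpha=41/6, beta=1723/80

obs 1: x=3 → posterior Inverse-Gamma(23/6, 48/5)
obs 2: x=7/4 → posterior Inverse-Gamma(13/3, 2141/160)
obs 3: x=-2 → posterior Inverse-Gamma(29/6, 2221/160)
obs 4: x=-3/2 → posterior Inverse-Gamma(16/3, 2241/160)
obs 5: x=5/4 → posterior Inverse-Gamma(35/6, 1323/80)
obs 6: x=0 → posterior Inverse-Gamma(19/3, 1363/80)
obs 7: x=2 → posterior Inverse-Gamma(41/6, 1723/80)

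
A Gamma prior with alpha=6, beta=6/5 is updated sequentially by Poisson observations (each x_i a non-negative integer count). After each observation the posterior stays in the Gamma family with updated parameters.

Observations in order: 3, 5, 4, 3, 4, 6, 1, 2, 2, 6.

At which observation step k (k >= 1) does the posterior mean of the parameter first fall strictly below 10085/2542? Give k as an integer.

obs 1: x=3 → posterior Gamma(9, 11/5)
obs 2: x=5 → posterior Gamma(14, 16/5)
obs 3: x=4 → posterior Gamma(18, 21/5)
obs 4: x=3 → posterior Gamma(21, 26/5)
obs 5: x=4 → posterior Gamma(25, 31/5)
obs 6: x=6 → posterior Gamma(31, 36/5)
obs 7: x=1 → posterior Gamma(32, 41/5)
obs 8: x=2 → posterior Gamma(34, 46/5)
obs 9: x=2 → posterior Gamma(36, 51/5)
obs 10: x=6 → posterior Gamma(42, 56/5)

k = 7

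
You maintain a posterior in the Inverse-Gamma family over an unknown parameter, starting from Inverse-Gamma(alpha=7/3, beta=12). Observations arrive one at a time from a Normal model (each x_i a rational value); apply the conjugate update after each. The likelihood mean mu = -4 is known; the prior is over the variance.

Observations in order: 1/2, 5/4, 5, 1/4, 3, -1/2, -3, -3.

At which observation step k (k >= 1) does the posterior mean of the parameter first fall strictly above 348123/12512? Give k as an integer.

k = 5

obs 1: x=1/2 → posterior Inverse-Gamma(17/6, 177/8)
obs 2: x=5/4 → posterior Inverse-Gamma(10/3, 1149/32)
obs 3: x=5 → posterior Inverse-Gamma(23/6, 2445/32)
obs 4: x=1/4 → posterior Inverse-Gamma(13/3, 1367/16)
obs 5: x=3 → posterior Inverse-Gamma(29/6, 1759/16)
obs 6: x=-1/2 → posterior Inverse-Gamma(16/3, 1857/16)
obs 7: x=-3 → posterior Inverse-Gamma(35/6, 1865/16)
obs 8: x=-3 → posterior Inverse-Gamma(19/3, 1873/16)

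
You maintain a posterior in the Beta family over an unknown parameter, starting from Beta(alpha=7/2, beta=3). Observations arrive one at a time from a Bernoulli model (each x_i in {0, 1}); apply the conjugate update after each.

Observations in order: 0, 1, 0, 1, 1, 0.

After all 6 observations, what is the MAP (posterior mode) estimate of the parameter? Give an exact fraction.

11/21

obs 1: x=0 → posterior Beta(7/2, 4)
obs 2: x=1 → posterior Beta(9/2, 4)
obs 3: x=0 → posterior Beta(9/2, 5)
obs 4: x=1 → posterior Beta(11/2, 5)
obs 5: x=1 → posterior Beta(13/2, 5)
obs 6: x=0 → posterior Beta(13/2, 6)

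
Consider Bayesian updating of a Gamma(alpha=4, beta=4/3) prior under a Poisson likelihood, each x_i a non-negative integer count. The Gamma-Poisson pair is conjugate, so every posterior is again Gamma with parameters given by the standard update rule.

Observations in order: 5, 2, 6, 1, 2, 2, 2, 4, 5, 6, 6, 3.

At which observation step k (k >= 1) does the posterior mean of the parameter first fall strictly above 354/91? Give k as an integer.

obs 1: x=5 → posterior Gamma(9, 7/3)
obs 2: x=2 → posterior Gamma(11, 10/3)
obs 3: x=6 → posterior Gamma(17, 13/3)
obs 4: x=1 → posterior Gamma(18, 16/3)
obs 5: x=2 → posterior Gamma(20, 19/3)
obs 6: x=2 → posterior Gamma(22, 22/3)
obs 7: x=2 → posterior Gamma(24, 25/3)
obs 8: x=4 → posterior Gamma(28, 28/3)
obs 9: x=5 → posterior Gamma(33, 31/3)
obs 10: x=6 → posterior Gamma(39, 34/3)
obs 11: x=6 → posterior Gamma(45, 37/3)
obs 12: x=3 → posterior Gamma(48, 40/3)

k = 3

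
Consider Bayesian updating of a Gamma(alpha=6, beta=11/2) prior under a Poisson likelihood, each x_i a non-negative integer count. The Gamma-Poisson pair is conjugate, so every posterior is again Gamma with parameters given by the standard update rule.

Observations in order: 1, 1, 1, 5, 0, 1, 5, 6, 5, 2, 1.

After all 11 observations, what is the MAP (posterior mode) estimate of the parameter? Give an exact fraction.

obs 1: x=1 → posterior Gamma(7, 13/2)
obs 2: x=1 → posterior Gamma(8, 15/2)
obs 3: x=1 → posterior Gamma(9, 17/2)
obs 4: x=5 → posterior Gamma(14, 19/2)
obs 5: x=0 → posterior Gamma(14, 21/2)
obs 6: x=1 → posterior Gamma(15, 23/2)
obs 7: x=5 → posterior Gamma(20, 25/2)
obs 8: x=6 → posterior Gamma(26, 27/2)
obs 9: x=5 → posterior Gamma(31, 29/2)
obs 10: x=2 → posterior Gamma(33, 31/2)
obs 11: x=1 → posterior Gamma(34, 33/2)

2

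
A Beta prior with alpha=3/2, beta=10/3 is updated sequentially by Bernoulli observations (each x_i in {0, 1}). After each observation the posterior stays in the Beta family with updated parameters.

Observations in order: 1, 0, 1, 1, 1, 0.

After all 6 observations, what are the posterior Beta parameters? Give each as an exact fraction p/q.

obs 1: x=1 → posterior Beta(5/2, 10/3)
obs 2: x=0 → posterior Beta(5/2, 13/3)
obs 3: x=1 → posterior Beta(7/2, 13/3)
obs 4: x=1 → posterior Beta(9/2, 13/3)
obs 5: x=1 → posterior Beta(11/2, 13/3)
obs 6: x=0 → posterior Beta(11/2, 16/3)

alpha=11/2, beta=16/3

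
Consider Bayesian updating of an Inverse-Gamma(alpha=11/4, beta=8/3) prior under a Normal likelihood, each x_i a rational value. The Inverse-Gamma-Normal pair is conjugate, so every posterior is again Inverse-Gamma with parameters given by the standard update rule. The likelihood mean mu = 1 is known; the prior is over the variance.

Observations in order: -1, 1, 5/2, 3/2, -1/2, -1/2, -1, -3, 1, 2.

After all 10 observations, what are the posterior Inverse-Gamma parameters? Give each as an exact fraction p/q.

obs 1: x=-1 → posterior Inverse-Gamma(13/4, 14/3)
obs 2: x=1 → posterior Inverse-Gamma(15/4, 14/3)
obs 3: x=5/2 → posterior Inverse-Gamma(17/4, 139/24)
obs 4: x=3/2 → posterior Inverse-Gamma(19/4, 71/12)
obs 5: x=-1/2 → posterior Inverse-Gamma(21/4, 169/24)
obs 6: x=-1/2 → posterior Inverse-Gamma(23/4, 49/6)
obs 7: x=-1 → posterior Inverse-Gamma(25/4, 61/6)
obs 8: x=-3 → posterior Inverse-Gamma(27/4, 109/6)
obs 9: x=1 → posterior Inverse-Gamma(29/4, 109/6)
obs 10: x=2 → posterior Inverse-Gamma(31/4, 56/3)

alpha=31/4, beta=56/3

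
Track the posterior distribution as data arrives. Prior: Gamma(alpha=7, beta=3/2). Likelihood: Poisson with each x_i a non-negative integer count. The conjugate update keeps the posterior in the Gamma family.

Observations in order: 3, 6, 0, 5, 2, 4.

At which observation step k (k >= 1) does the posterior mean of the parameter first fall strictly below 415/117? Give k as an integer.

k = 5

obs 1: x=3 → posterior Gamma(10, 5/2)
obs 2: x=6 → posterior Gamma(16, 7/2)
obs 3: x=0 → posterior Gamma(16, 9/2)
obs 4: x=5 → posterior Gamma(21, 11/2)
obs 5: x=2 → posterior Gamma(23, 13/2)
obs 6: x=4 → posterior Gamma(27, 15/2)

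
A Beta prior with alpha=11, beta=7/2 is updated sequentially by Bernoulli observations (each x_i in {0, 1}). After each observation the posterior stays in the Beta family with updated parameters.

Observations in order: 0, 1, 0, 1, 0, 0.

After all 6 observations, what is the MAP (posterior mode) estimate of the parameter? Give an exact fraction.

24/37

obs 1: x=0 → posterior Beta(11, 9/2)
obs 2: x=1 → posterior Beta(12, 9/2)
obs 3: x=0 → posterior Beta(12, 11/2)
obs 4: x=1 → posterior Beta(13, 11/2)
obs 5: x=0 → posterior Beta(13, 13/2)
obs 6: x=0 → posterior Beta(13, 15/2)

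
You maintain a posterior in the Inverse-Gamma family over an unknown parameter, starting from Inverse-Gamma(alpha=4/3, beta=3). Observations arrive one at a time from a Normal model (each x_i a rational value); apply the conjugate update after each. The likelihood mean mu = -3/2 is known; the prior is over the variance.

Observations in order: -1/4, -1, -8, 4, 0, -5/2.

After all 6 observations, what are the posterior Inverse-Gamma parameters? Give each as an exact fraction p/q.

obs 1: x=-1/4 → posterior Inverse-Gamma(11/6, 121/32)
obs 2: x=-1 → posterior Inverse-Gamma(7/3, 125/32)
obs 3: x=-8 → posterior Inverse-Gamma(17/6, 801/32)
obs 4: x=4 → posterior Inverse-Gamma(10/3, 1285/32)
obs 5: x=0 → posterior Inverse-Gamma(23/6, 1321/32)
obs 6: x=-5/2 → posterior Inverse-Gamma(13/3, 1337/32)

alpha=13/3, beta=1337/32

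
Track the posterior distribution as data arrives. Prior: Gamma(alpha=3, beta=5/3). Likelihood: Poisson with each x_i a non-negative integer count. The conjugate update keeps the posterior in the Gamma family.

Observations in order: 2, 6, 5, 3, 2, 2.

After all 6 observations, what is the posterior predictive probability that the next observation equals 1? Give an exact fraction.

obs 1: x=2 → posterior Gamma(5, 8/3)
obs 2: x=6 → posterior Gamma(11, 11/3)
obs 3: x=5 → posterior Gamma(16, 14/3)
obs 4: x=3 → posterior Gamma(19, 17/3)
obs 5: x=2 → posterior Gamma(21, 20/3)
obs 6: x=2 → posterior Gamma(23, 23/3)

1440752291989505930370497270829123/9106685769537214956799814036094976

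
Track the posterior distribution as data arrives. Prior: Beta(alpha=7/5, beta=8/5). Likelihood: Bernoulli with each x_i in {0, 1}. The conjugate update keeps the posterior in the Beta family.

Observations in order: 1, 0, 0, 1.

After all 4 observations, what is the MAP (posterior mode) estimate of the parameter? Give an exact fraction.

obs 1: x=1 → posterior Beta(12/5, 8/5)
obs 2: x=0 → posterior Beta(12/5, 13/5)
obs 3: x=0 → posterior Beta(12/5, 18/5)
obs 4: x=1 → posterior Beta(17/5, 18/5)

12/25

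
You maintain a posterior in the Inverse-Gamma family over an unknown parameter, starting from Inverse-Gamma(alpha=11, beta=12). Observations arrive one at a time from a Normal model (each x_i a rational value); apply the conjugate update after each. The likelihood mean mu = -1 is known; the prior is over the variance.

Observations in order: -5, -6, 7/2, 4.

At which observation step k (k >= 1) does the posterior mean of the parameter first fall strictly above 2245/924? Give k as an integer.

obs 1: x=-5 → posterior Inverse-Gamma(23/2, 20)
obs 2: x=-6 → posterior Inverse-Gamma(12, 65/2)
obs 3: x=7/2 → posterior Inverse-Gamma(25/2, 341/8)
obs 4: x=4 → posterior Inverse-Gamma(13, 441/8)

k = 2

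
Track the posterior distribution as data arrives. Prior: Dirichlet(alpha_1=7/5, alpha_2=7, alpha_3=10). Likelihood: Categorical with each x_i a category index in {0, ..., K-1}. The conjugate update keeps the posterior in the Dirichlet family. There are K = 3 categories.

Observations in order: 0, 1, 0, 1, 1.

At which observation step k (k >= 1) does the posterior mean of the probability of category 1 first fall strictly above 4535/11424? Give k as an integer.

k = 4

obs 1: x=0 → posterior Dirichlet(12/5, 7, 10)
obs 2: x=1 → posterior Dirichlet(12/5, 8, 10)
obs 3: x=0 → posterior Dirichlet(17/5, 8, 10)
obs 4: x=1 → posterior Dirichlet(17/5, 9, 10)
obs 5: x=1 → posterior Dirichlet(17/5, 10, 10)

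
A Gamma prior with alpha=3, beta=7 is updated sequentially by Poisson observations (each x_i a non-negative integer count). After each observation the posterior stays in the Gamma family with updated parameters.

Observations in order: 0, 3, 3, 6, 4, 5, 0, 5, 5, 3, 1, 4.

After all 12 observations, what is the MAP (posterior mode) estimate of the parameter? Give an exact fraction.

41/19

obs 1: x=0 → posterior Gamma(3, 8)
obs 2: x=3 → posterior Gamma(6, 9)
obs 3: x=3 → posterior Gamma(9, 10)
obs 4: x=6 → posterior Gamma(15, 11)
obs 5: x=4 → posterior Gamma(19, 12)
obs 6: x=5 → posterior Gamma(24, 13)
obs 7: x=0 → posterior Gamma(24, 14)
obs 8: x=5 → posterior Gamma(29, 15)
obs 9: x=5 → posterior Gamma(34, 16)
obs 10: x=3 → posterior Gamma(37, 17)
obs 11: x=1 → posterior Gamma(38, 18)
obs 12: x=4 → posterior Gamma(42, 19)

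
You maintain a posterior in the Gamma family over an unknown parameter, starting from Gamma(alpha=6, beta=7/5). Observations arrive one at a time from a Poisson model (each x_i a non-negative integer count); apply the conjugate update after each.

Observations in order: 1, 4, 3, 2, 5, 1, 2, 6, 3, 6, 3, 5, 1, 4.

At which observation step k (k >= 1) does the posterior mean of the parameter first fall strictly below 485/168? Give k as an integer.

k = 7

obs 1: x=1 → posterior Gamma(7, 12/5)
obs 2: x=4 → posterior Gamma(11, 17/5)
obs 3: x=3 → posterior Gamma(14, 22/5)
obs 4: x=2 → posterior Gamma(16, 27/5)
obs 5: x=5 → posterior Gamma(21, 32/5)
obs 6: x=1 → posterior Gamma(22, 37/5)
obs 7: x=2 → posterior Gamma(24, 42/5)
obs 8: x=6 → posterior Gamma(30, 47/5)
obs 9: x=3 → posterior Gamma(33, 52/5)
obs 10: x=6 → posterior Gamma(39, 57/5)
obs 11: x=3 → posterior Gamma(42, 62/5)
obs 12: x=5 → posterior Gamma(47, 67/5)
obs 13: x=1 → posterior Gamma(48, 72/5)
obs 14: x=4 → posterior Gamma(52, 77/5)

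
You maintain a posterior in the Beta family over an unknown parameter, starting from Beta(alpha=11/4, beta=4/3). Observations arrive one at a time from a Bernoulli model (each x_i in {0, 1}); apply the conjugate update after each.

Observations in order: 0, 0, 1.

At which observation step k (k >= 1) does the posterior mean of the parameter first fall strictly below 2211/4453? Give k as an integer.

k = 2

obs 1: x=0 → posterior Beta(11/4, 7/3)
obs 2: x=0 → posterior Beta(11/4, 10/3)
obs 3: x=1 → posterior Beta(15/4, 10/3)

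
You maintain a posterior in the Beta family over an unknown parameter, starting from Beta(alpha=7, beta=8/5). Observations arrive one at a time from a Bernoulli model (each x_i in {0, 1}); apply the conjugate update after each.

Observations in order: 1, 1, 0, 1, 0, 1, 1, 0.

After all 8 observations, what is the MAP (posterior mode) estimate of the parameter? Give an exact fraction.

obs 1: x=1 → posterior Beta(8, 8/5)
obs 2: x=1 → posterior Beta(9, 8/5)
obs 3: x=0 → posterior Beta(9, 13/5)
obs 4: x=1 → posterior Beta(10, 13/5)
obs 5: x=0 → posterior Beta(10, 18/5)
obs 6: x=1 → posterior Beta(11, 18/5)
obs 7: x=1 → posterior Beta(12, 18/5)
obs 8: x=0 → posterior Beta(12, 23/5)

55/73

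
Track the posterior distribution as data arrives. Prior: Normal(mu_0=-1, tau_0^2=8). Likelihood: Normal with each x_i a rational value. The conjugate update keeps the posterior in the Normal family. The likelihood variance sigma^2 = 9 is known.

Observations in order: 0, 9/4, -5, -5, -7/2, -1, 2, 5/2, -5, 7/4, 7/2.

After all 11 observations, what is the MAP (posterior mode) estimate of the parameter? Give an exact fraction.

-69/97

obs 1: x=0 → posterior Normal(-9/17, 72/17)
obs 2: x=9/4 → posterior Normal(9/25, 72/25)
obs 3: x=-5 → posterior Normal(-31/33, 24/11)
obs 4: x=-5 → posterior Normal(-71/41, 72/41)
obs 5: x=-7/2 → posterior Normal(-99/49, 72/49)
obs 6: x=-1 → posterior Normal(-107/57, 24/19)
obs 7: x=2 → posterior Normal(-7/5, 72/65)
obs 8: x=5/2 → posterior Normal(-71/73, 72/73)
obs 9: x=-5 → posterior Normal(-37/27, 8/9)
obs 10: x=7/4 → posterior Normal(-97/89, 72/89)
obs 11: x=7/2 → posterior Normal(-69/97, 72/97)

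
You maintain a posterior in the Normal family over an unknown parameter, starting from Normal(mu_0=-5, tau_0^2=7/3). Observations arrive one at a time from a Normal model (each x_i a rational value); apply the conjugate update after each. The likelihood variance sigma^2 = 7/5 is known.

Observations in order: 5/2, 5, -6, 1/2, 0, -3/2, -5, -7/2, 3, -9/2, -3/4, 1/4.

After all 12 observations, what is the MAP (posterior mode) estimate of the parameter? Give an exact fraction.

obs 1: x=5/2 → posterior Normal(-5/16, 7/8)
obs 2: x=5 → posterior Normal(45/26, 7/13)
obs 3: x=-6 → posterior Normal(-5/12, 7/18)
obs 4: x=1/2 → posterior Normal(-5/23, 7/23)
obs 5: x=0 → posterior Normal(-5/28, 1/4)
obs 6: x=-3/2 → posterior Normal(-25/66, 7/33)
obs 7: x=-5 → posterior Normal(-75/76, 7/38)
obs 8: x=-7/2 → posterior Normal(-55/43, 7/43)
obs 9: x=3 → posterior Normal(-5/6, 7/48)
obs 10: x=-9/2 → posterior Normal(-125/106, 7/53)
obs 11: x=-3/4 → posterior Normal(-265/232, 7/58)
obs 12: x=1/4 → posterior Normal(-65/63, 1/9)

-65/63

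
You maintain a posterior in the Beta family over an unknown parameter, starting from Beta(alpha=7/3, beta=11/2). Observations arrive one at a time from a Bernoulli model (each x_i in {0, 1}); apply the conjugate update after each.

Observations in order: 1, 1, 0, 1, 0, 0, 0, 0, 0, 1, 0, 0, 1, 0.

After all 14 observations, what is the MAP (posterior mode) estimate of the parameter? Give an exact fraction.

obs 1: x=1 → posterior Beta(10/3, 11/2)
obs 2: x=1 → posterior Beta(13/3, 11/2)
obs 3: x=0 → posterior Beta(13/3, 13/2)
obs 4: x=1 → posterior Beta(16/3, 13/2)
obs 5: x=0 → posterior Beta(16/3, 15/2)
obs 6: x=0 → posterior Beta(16/3, 17/2)
obs 7: x=0 → posterior Beta(16/3, 19/2)
obs 8: x=0 → posterior Beta(16/3, 21/2)
obs 9: x=0 → posterior Beta(16/3, 23/2)
obs 10: x=1 → posterior Beta(19/3, 23/2)
obs 11: x=0 → posterior Beta(19/3, 25/2)
obs 12: x=0 → posterior Beta(19/3, 27/2)
obs 13: x=1 → posterior Beta(22/3, 27/2)
obs 14: x=0 → posterior Beta(22/3, 29/2)

38/119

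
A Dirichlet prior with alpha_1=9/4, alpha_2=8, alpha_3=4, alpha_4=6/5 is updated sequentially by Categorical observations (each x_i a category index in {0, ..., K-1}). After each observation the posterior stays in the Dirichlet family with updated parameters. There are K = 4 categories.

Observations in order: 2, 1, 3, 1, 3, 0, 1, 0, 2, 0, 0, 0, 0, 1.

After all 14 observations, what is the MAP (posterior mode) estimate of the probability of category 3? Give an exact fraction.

obs 1: x=2 → posterior Dirichlet(9/4, 8, 5, 6/5)
obs 2: x=1 → posterior Dirichlet(9/4, 9, 5, 6/5)
obs 3: x=3 → posterior Dirichlet(9/4, 9, 5, 11/5)
obs 4: x=1 → posterior Dirichlet(9/4, 10, 5, 11/5)
obs 5: x=3 → posterior Dirichlet(9/4, 10, 5, 16/5)
obs 6: x=0 → posterior Dirichlet(13/4, 10, 5, 16/5)
obs 7: x=1 → posterior Dirichlet(13/4, 11, 5, 16/5)
obs 8: x=0 → posterior Dirichlet(17/4, 11, 5, 16/5)
obs 9: x=2 → posterior Dirichlet(17/4, 11, 6, 16/5)
obs 10: x=0 → posterior Dirichlet(21/4, 11, 6, 16/5)
obs 11: x=0 → posterior Dirichlet(25/4, 11, 6, 16/5)
obs 12: x=0 → posterior Dirichlet(29/4, 11, 6, 16/5)
obs 13: x=0 → posterior Dirichlet(33/4, 11, 6, 16/5)
obs 14: x=1 → posterior Dirichlet(33/4, 12, 6, 16/5)

44/509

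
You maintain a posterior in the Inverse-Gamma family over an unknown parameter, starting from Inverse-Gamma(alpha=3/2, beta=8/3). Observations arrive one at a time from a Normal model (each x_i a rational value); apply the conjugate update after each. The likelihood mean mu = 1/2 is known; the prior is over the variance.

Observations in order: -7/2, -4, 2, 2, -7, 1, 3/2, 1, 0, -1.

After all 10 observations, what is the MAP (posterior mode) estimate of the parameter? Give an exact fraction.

obs 1: x=-7/2 → posterior Inverse-Gamma(2, 32/3)
obs 2: x=-4 → posterior Inverse-Gamma(5/2, 499/24)
obs 3: x=2 → posterior Inverse-Gamma(3, 263/12)
obs 4: x=2 → posterior Inverse-Gamma(7/2, 553/24)
obs 5: x=-7 → posterior Inverse-Gamma(4, 307/6)
obs 6: x=1 → posterior Inverse-Gamma(9/2, 1231/24)
obs 7: x=3/2 → posterior Inverse-Gamma(5, 1243/24)
obs 8: x=1 → posterior Inverse-Gamma(11/2, 623/12)
obs 9: x=0 → posterior Inverse-Gamma(6, 1249/24)
obs 10: x=-1 → posterior Inverse-Gamma(13/2, 319/6)

319/45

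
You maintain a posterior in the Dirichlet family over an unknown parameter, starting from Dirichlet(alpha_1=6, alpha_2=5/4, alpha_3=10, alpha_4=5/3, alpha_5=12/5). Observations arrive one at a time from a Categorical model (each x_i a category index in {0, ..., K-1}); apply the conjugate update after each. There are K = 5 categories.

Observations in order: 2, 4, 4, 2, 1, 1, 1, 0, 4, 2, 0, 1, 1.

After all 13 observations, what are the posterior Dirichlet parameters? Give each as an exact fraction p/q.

alpha_1=8, alpha_2=25/4, alpha_3=13, alpha_4=5/3, alpha_5=27/5

obs 1: x=2 → posterior Dirichlet(6, 5/4, 11, 5/3, 12/5)
obs 2: x=4 → posterior Dirichlet(6, 5/4, 11, 5/3, 17/5)
obs 3: x=4 → posterior Dirichlet(6, 5/4, 11, 5/3, 22/5)
obs 4: x=2 → posterior Dirichlet(6, 5/4, 12, 5/3, 22/5)
obs 5: x=1 → posterior Dirichlet(6, 9/4, 12, 5/3, 22/5)
obs 6: x=1 → posterior Dirichlet(6, 13/4, 12, 5/3, 22/5)
obs 7: x=1 → posterior Dirichlet(6, 17/4, 12, 5/3, 22/5)
obs 8: x=0 → posterior Dirichlet(7, 17/4, 12, 5/3, 22/5)
obs 9: x=4 → posterior Dirichlet(7, 17/4, 12, 5/3, 27/5)
obs 10: x=2 → posterior Dirichlet(7, 17/4, 13, 5/3, 27/5)
obs 11: x=0 → posterior Dirichlet(8, 17/4, 13, 5/3, 27/5)
obs 12: x=1 → posterior Dirichlet(8, 21/4, 13, 5/3, 27/5)
obs 13: x=1 → posterior Dirichlet(8, 25/4, 13, 5/3, 27/5)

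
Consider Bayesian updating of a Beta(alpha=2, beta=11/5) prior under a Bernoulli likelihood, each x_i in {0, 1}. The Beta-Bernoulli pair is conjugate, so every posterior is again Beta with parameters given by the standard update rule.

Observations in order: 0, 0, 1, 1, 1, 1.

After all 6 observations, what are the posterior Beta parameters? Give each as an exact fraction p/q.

obs 1: x=0 → posterior Beta(2, 16/5)
obs 2: x=0 → posterior Beta(2, 21/5)
obs 3: x=1 → posterior Beta(3, 21/5)
obs 4: x=1 → posterior Beta(4, 21/5)
obs 5: x=1 → posterior Beta(5, 21/5)
obs 6: x=1 → posterior Beta(6, 21/5)

alpha=6, beta=21/5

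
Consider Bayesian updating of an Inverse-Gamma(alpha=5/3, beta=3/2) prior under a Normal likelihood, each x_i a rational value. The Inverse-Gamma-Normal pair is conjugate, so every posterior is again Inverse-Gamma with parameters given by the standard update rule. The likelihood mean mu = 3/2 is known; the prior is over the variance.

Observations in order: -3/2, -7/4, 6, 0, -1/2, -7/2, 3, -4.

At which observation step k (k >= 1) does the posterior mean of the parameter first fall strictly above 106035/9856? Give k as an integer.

obs 1: x=-3/2 → posterior Inverse-Gamma(13/6, 6)
obs 2: x=-7/4 → posterior Inverse-Gamma(8/3, 361/32)
obs 3: x=6 → posterior Inverse-Gamma(19/6, 685/32)
obs 4: x=0 → posterior Inverse-Gamma(11/3, 721/32)
obs 5: x=-1/2 → posterior Inverse-Gamma(25/6, 785/32)
obs 6: x=-7/2 → posterior Inverse-Gamma(14/3, 1185/32)
obs 7: x=3 → posterior Inverse-Gamma(31/6, 1221/32)
obs 8: x=-4 → posterior Inverse-Gamma(17/3, 1705/32)

k = 8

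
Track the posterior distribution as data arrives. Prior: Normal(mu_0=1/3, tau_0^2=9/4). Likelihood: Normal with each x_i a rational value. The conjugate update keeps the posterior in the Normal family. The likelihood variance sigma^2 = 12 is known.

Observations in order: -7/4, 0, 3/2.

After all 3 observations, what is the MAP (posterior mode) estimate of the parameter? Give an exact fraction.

11/60

obs 1: x=-7/4 → posterior Normal(1/228, 36/19)
obs 2: x=0 → posterior Normal(1/264, 18/11)
obs 3: x=3/2 → posterior Normal(11/60, 36/25)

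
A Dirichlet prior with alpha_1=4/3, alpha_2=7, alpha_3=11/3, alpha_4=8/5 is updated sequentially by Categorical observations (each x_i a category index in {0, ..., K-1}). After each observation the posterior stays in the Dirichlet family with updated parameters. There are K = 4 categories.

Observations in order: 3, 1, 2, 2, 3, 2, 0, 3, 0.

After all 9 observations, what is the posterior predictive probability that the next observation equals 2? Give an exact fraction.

obs 1: x=3 → posterior Dirichlet(4/3, 7, 11/3, 13/5)
obs 2: x=1 → posterior Dirichlet(4/3, 8, 11/3, 13/5)
obs 3: x=2 → posterior Dirichlet(4/3, 8, 14/3, 13/5)
obs 4: x=2 → posterior Dirichlet(4/3, 8, 17/3, 13/5)
obs 5: x=3 → posterior Dirichlet(4/3, 8, 17/3, 18/5)
obs 6: x=2 → posterior Dirichlet(4/3, 8, 20/3, 18/5)
obs 7: x=0 → posterior Dirichlet(7/3, 8, 20/3, 18/5)
obs 8: x=3 → posterior Dirichlet(7/3, 8, 20/3, 23/5)
obs 9: x=0 → posterior Dirichlet(10/3, 8, 20/3, 23/5)

100/339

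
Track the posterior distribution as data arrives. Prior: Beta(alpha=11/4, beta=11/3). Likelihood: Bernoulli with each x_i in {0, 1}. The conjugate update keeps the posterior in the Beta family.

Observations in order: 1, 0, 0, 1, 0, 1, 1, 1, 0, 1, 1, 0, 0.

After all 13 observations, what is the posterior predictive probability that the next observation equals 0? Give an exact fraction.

obs 1: x=1 → posterior Beta(15/4, 11/3)
obs 2: x=0 → posterior Beta(15/4, 14/3)
obs 3: x=0 → posterior Beta(15/4, 17/3)
obs 4: x=1 → posterior Beta(19/4, 17/3)
obs 5: x=0 → posterior Beta(19/4, 20/3)
obs 6: x=1 → posterior Beta(23/4, 20/3)
obs 7: x=1 → posterior Beta(27/4, 20/3)
obs 8: x=1 → posterior Beta(31/4, 20/3)
obs 9: x=0 → posterior Beta(31/4, 23/3)
obs 10: x=1 → posterior Beta(35/4, 23/3)
obs 11: x=1 → posterior Beta(39/4, 23/3)
obs 12: x=0 → posterior Beta(39/4, 26/3)
obs 13: x=0 → posterior Beta(39/4, 29/3)

116/233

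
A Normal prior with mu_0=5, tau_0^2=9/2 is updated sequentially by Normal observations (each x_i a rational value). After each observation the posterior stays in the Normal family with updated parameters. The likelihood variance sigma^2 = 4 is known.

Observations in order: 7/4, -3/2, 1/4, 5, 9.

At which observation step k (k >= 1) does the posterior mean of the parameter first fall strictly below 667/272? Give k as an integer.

k = 2

obs 1: x=7/4 → posterior Normal(223/68, 36/17)
obs 2: x=-3/2 → posterior Normal(13/8, 18/13)
obs 3: x=1/4 → posterior Normal(89/70, 36/35)
obs 4: x=5 → posterior Normal(179/88, 9/11)
obs 5: x=9 → posterior Normal(341/106, 36/53)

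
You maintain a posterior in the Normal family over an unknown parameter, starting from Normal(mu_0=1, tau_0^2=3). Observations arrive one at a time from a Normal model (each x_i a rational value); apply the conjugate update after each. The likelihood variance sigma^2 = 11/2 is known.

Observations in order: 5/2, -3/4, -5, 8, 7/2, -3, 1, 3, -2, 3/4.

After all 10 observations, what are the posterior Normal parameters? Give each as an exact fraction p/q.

obs 1: x=5/2 → posterior Normal(26/17, 33/17)
obs 2: x=-3/4 → posterior Normal(43/46, 33/23)
obs 3: x=-5 → posterior Normal(-17/58, 33/29)
obs 4: x=8 → posterior Normal(79/70, 33/35)
obs 5: x=7/2 → posterior Normal(121/82, 33/41)
obs 6: x=-3 → posterior Normal(85/94, 33/47)
obs 7: x=1 → posterior Normal(97/106, 33/53)
obs 8: x=3 → posterior Normal(133/118, 33/59)
obs 9: x=-2 → posterior Normal(109/130, 33/65)
obs 10: x=3/4 → posterior Normal(59/71, 33/71)

mu_0=59/71, tau_0^2=33/71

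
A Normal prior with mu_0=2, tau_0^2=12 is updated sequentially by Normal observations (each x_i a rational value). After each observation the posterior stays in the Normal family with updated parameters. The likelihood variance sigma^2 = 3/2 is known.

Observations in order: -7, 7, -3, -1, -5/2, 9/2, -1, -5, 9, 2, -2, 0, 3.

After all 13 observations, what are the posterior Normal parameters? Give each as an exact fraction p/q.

obs 1: x=-7 → posterior Normal(-6, 4/3)
obs 2: x=7 → posterior Normal(2/17, 12/17)
obs 3: x=-3 → posterior Normal(-22/25, 12/25)
obs 4: x=-1 → posterior Normal(-10/11, 4/11)
obs 5: x=-5/2 → posterior Normal(-50/41, 12/41)
obs 6: x=9/2 → posterior Normal(-2/7, 12/49)
obs 7: x=-1 → posterior Normal(-22/57, 4/19)
obs 8: x=-5 → posterior Normal(-62/65, 12/65)
obs 9: x=9 → posterior Normal(10/73, 12/73)
obs 10: x=2 → posterior Normal(26/81, 4/27)
obs 11: x=-2 → posterior Normal(10/89, 12/89)
obs 12: x=0 → posterior Normal(10/97, 12/97)
obs 13: x=3 → posterior Normal(34/105, 4/35)

mu_0=34/105, tau_0^2=4/35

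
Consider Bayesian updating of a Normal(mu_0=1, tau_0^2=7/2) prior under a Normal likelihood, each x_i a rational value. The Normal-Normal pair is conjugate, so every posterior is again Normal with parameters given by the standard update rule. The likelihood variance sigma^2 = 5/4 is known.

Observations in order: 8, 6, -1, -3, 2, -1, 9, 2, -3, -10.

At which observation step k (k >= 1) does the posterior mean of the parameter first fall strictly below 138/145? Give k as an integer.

k = 10

obs 1: x=8 → posterior Normal(117/19, 35/38)
obs 2: x=6 → posterior Normal(67/11, 35/66)
obs 3: x=-1 → posterior Normal(187/47, 35/94)
obs 4: x=-3 → posterior Normal(145/61, 35/122)
obs 5: x=2 → posterior Normal(173/75, 7/30)
obs 6: x=-1 → posterior Normal(159/89, 35/178)
obs 7: x=9 → posterior Normal(285/103, 35/206)
obs 8: x=2 → posterior Normal(313/117, 35/234)
obs 9: x=-3 → posterior Normal(271/131, 35/262)
obs 10: x=-10 → posterior Normal(131/145, 7/58)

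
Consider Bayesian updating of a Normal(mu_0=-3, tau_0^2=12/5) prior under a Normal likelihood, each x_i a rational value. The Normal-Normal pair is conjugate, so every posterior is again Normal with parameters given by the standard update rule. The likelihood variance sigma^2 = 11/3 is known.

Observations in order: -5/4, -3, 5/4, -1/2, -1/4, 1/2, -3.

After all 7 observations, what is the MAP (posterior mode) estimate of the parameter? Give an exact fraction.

-390/307

obs 1: x=-5/4 → posterior Normal(-30/13, 132/91)
obs 2: x=-3 → posterior Normal(-318/127, 132/127)
obs 3: x=5/4 → posterior Normal(-273/163, 132/163)
obs 4: x=-1/2 → posterior Normal(-291/199, 132/199)
obs 5: x=-1/4 → posterior Normal(-60/47, 132/235)
obs 6: x=1/2 → posterior Normal(-282/271, 132/271)
obs 7: x=-3 → posterior Normal(-390/307, 132/307)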